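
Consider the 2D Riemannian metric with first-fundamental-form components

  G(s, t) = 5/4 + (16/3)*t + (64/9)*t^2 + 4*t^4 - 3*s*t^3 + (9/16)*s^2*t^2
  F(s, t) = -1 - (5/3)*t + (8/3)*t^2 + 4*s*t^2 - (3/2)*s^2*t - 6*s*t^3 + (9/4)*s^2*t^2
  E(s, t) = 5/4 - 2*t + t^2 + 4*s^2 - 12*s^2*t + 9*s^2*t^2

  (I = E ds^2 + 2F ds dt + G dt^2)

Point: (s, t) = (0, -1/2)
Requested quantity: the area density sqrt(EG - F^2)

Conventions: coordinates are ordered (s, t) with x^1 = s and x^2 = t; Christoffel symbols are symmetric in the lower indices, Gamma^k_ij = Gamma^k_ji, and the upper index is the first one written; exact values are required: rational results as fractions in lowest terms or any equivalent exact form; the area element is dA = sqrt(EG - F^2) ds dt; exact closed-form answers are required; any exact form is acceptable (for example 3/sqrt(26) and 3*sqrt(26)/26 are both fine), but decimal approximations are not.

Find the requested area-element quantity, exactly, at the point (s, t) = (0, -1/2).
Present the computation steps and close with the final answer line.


E = 5/2, F = 1/2, G = 11/18; EG - F^2 = 23/18

Answer: sqrt(EG - F^2) = sqrt(46)/6


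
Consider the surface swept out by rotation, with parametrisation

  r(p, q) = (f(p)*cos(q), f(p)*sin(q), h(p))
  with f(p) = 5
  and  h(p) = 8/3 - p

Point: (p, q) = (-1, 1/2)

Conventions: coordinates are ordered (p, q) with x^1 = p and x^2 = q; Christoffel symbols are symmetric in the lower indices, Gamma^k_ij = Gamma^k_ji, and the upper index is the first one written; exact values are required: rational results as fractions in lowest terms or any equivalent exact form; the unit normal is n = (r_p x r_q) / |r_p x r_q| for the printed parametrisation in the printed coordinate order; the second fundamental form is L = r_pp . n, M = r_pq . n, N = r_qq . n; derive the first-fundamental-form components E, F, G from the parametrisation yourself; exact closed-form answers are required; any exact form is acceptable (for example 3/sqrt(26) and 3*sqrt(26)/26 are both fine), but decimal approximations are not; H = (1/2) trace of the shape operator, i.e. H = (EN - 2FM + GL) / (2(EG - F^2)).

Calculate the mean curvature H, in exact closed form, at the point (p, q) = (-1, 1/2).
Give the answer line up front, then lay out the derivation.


Answer: H = -1/10

f = 5, f' = 0, f'' = 0, h' = -1, h'' = 0
E = 1, F = 0, G = 25; answer radicand W^2 = 1
unnormalised second-form numerators: l = 0, m = 0, n = -5; L = l/sqrt(1), and similarly M = m/sqrt(W^2), N = n/sqrt(W^2)
H = (E*n - 2*F*m + G*l) / (2*(EG - F^2)*sqrt(W^2)); E*n - 2*F*m + G*l = -5, EG - F^2 = 25, so H = (-1/10)/sqrt(1)


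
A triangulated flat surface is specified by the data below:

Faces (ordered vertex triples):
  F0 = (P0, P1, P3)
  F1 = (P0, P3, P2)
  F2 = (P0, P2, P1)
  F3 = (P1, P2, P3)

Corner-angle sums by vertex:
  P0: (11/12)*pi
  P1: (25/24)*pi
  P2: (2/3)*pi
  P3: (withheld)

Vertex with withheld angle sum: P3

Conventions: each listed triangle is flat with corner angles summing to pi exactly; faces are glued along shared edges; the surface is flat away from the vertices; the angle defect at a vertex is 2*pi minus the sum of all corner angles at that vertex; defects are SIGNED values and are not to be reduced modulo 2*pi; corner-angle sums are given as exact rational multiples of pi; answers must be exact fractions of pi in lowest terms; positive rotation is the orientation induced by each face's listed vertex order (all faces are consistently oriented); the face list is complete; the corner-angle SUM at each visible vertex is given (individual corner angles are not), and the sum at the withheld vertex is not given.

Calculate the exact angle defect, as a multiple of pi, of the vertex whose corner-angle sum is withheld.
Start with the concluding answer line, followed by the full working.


Answer: defect(P3) = (5/8)*pi

V = 4, E = 6, F = 4; chi = V - E + F = 2
Gauss-Bonnet: total defect = 2*pi*chi = 4*pi; visible defects sum to (27/8)*pi


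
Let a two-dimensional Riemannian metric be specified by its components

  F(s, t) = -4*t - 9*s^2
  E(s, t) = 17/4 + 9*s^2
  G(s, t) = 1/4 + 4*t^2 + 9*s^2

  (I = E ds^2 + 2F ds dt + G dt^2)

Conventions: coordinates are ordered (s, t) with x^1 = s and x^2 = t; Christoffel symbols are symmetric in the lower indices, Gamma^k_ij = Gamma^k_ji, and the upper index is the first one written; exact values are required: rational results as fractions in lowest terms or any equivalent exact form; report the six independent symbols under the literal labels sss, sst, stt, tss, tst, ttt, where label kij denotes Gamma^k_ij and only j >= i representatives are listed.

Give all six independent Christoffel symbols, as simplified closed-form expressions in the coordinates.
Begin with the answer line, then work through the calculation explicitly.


Answer: Gamma_sss = (-1296*s^3 + 576*s*t^2 - 1152*s*t + 36*s)/(576*s^2*t^2 - 1152*s^2*t + 648*s^2 + 16*t^2 + 17), Gamma_sst = (1296*s^3 + 576*s*t)/(576*s^2*t^2 - 1152*s^2*t + 648*s^2 + 16*t^2 + 17), Gamma_stt = (-1296*s^3 + 576*s^2*t - 576*s^2 - 576*s*t^2 - 36*s - 16)/(576*s^2*t^2 - 1152*s^2*t + 648*s^2 + 16*t^2 + 17), Gamma_tss = (-1296*s^3 + 576*s*t - 1224*s)/(576*s^2*t^2 - 1152*s^2*t + 648*s^2 + 16*t^2 + 17), Gamma_tst = (1296*s^3 + 612*s)/(576*s^2*t^2 - 1152*s^2*t + 648*s^2 + 16*t^2 + 17), Gamma_ttt = (-1296*s^3 + 576*s^2*t - 576*s^2 - 576*s*t + 16*t)/(576*s^2*t^2 - 1152*s^2*t + 648*s^2 + 16*t^2 + 17)

E = 17/4 + 9*s^2; F = -4*t - 9*s^2; G = 1/4 + 4*t^2 + 9*s^2
Gamma^k_ij = (1/2) g^{kl} (d_i g_jl + d_j g_il - d_l g_ij), with g^inv = (1/(EG-F^2)) [[G, -F], [-F, E]]
first partials: E_s = 18*s, E_t = 0, F_s = -18*s, F_t = -4, G_s = 18*s, G_t = 8*t
D = EG - F^2 = 17/16 + t^2 + (81/2)*s^2 - 72*s^2*t + 36*s^2*t^2
expanded: Gamma^s_ss = (G E_s - 2F F_s + F E_t)/(2D), Gamma^s_st = (G E_t - F G_s)/(2D), Gamma^s_tt = (2G F_t - G G_s - F G_t)/(2D), Gamma^t_ss = (2E F_s - E E_t - F E_s)/(2D), Gamma^t_st = (E G_s - F E_t)/(2D), Gamma^t_tt = (E G_t - 2F F_t + F G_s)/(2D); substitute and cancel common factors


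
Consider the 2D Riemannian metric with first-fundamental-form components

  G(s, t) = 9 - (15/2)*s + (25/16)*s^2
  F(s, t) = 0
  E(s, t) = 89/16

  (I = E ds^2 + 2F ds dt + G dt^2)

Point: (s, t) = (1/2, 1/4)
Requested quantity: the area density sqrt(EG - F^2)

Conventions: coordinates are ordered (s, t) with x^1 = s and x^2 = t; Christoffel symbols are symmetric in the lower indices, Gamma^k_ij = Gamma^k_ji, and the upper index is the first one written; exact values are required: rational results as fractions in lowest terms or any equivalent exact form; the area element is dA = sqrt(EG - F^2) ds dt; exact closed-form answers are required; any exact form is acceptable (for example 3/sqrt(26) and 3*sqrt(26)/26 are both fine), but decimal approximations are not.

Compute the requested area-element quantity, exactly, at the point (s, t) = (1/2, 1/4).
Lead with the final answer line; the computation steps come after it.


Answer: sqrt(EG - F^2) = 19*sqrt(89)/32

E = 89/16, F = 0, G = 361/64; EG - F^2 = 32129/1024


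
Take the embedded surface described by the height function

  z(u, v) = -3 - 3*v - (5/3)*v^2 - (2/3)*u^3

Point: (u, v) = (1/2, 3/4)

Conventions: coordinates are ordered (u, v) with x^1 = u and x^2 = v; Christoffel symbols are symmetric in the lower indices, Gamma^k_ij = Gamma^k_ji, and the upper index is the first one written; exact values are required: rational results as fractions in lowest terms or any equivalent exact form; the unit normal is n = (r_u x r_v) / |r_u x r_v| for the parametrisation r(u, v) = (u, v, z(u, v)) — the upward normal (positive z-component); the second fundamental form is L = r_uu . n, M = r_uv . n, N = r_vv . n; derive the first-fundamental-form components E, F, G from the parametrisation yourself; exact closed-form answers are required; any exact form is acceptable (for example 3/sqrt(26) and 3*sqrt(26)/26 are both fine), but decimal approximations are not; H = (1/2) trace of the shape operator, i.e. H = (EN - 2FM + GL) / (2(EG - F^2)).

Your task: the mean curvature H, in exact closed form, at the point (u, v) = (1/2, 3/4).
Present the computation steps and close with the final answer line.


z_u = -1/2, z_v = -11/2, z_uu = -2, z_uv = 0, z_vv = -10/3
E = 5/4, F = 11/4, G = 125/4; answer radicand W^2 = 63/2
unnormalised second-form numerators: l = -2, m = 0, n = -10/3; L = l/sqrt(63/2), and similarly M = m/sqrt(W^2), N = n/sqrt(W^2)
H = (E*n - 2*F*m + G*l) / (2*(EG - F^2)*sqrt(W^2)); E*n - 2*F*m + G*l = -200/3, EG - F^2 = 63/2, so H = (-200/189)/sqrt(63/2)

Answer: H = -200*sqrt(14)/3969


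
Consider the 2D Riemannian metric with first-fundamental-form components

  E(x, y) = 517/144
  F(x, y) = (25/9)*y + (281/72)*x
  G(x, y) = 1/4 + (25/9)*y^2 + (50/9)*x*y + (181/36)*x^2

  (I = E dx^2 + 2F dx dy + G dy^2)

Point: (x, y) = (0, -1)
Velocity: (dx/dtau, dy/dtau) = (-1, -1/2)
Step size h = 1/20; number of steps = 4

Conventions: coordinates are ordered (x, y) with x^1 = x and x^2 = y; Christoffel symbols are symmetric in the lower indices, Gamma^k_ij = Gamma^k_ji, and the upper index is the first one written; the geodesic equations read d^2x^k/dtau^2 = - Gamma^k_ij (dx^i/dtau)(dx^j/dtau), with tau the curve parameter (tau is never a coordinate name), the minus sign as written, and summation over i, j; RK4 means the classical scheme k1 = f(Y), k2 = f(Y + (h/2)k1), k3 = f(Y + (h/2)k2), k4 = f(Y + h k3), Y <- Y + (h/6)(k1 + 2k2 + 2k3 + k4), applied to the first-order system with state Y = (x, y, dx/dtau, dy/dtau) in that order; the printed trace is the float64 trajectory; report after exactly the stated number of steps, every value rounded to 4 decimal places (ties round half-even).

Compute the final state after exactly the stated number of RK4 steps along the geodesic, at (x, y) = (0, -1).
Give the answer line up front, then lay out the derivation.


Answer: x = -0.2380, y = -1.1292, dx/dtau = -1.3941, dy/dtau = -0.7636

f(Y) = (dx/dtau, dy/dtau, -Gamma^x_ij Y'^i Y'^j, -Gamma^y_ij Y'^i Y'^j) with the Gammas evaluated at the stage position; h = 0.050000; intermediate values shown to 6 dp
step 0: x = 0.0000, y = -1.0000, dx/dtau = -1.0000, dy/dtau = -0.5000
step 1:
  k1: at (x, y) = (0.000000, -1.000000), (dx/dtau, dy/dtau) = (-1.000000, -0.500000); Gamma_xxx = 3.436678, Gamma_xxy = -2.446034, Gamma_xyy = 2.886321, Gamma_yxx = 4.441907, Gamma_yxy = -3.161499, Gamma_yyy = 1.730569; k1 = (-1.000000, -0.500000, -1.712224, -1.713050)
  k2: at (x, y) = (-0.025000, -1.012500), (dx/dtau, dy/dtau) = (-1.042806, -0.542826); Gamma_xxx = 3.583771, Gamma_xxy = -2.698031, Gamma_xyy = 3.200027, Gamma_yxx = 4.421453, Gamma_yxy = -3.328677, Gamma_yyy = 1.983806; k2 = (-1.042806, -0.542826, -1.785563, -1.624152)
  k3: at (x, y) = (-0.026070, -1.013571), (dx/dtau, dy/dtau) = (-1.044639, -0.540604); Gamma_xxx = 3.589043, Gamma_xxy = -2.709683, Gamma_xyy = 3.215963, Gamma_yxx = 4.417103, Gamma_yxy = -3.334858, Gamma_yyy = 1.995692; k3 = (-1.044639, -0.540604, -1.795981, -1.636874)
  k4: at (x, y) = (-0.052232, -1.027030), (dx/dtau, dy/dtau) = (-1.089799, -0.581844); Gamma_xxx = 3.736504, Gamma_xxy = -2.982741, Gamma_xyy = 3.574888, Gamma_yxx = 4.388732, Gamma_yxy = -3.503395, Gamma_yyy = 2.270934; k4 = (-1.089799, -0.581844, -1.865285, -1.538182)
  Y <- Y + (h/6)(k1 + 2k2 + 2k3 + k4): x = -0.0522, y = -1.0271, dx/dtau = -1.0895, dy/dtau = -0.5814
step 2:
  k1: at (x, y) = (-0.052206, -1.027073), (dx/dtau, dy/dtau) = (-1.089505, -0.581444); Gamma_xxx = 3.736252, Gamma_xxy = -2.982526, Gamma_xyy = 3.574723, Gamma_yxx = 4.388414, Gamma_yxy = -3.503125, Gamma_yyy = 2.270734; k1 = (-1.089505, -0.581444, -1.864764, -1.538460)
  k2: at (x, y) = (-0.079443, -1.041609), (dx/dtau, dy/dtau) = (-1.136124, -0.619906); Gamma_xxx = 3.882219, Gamma_xxy = -3.275436, Gamma_xyy = 3.981096, Gamma_yxx = 4.351069, Gamma_yxy = -3.671005, Gamma_yyy = 2.566855; k2 = (-1.136124, -0.619906, -1.927239, -1.431761)
  k3: at (x, y) = (-0.080609, -1.042570), (dx/dtau, dy/dtau) = (-1.137686, -0.617238); Gamma_xxx = 3.887580, Gamma_xxy = -3.288456, Gamma_xyy = 4.000508, Gamma_yxx = 4.347280, Gamma_yxy = -3.677311, Gamma_yyy = 2.580134; k3 = (-1.137686, -0.617238, -1.937474, -1.445214)
  k4: at (x, y) = (-0.109090, -1.057934), (dx/dtau, dy/dtau) = (-1.186379, -0.653705); Gamma_xxx = 4.031809, Gamma_xxy = -3.602478, Gamma_xyy = 4.461089, Gamma_yxx = 4.302417, Gamma_yxy = -3.844271, Gamma_yyy = 2.898409; k4 = (-1.186379, -0.653705, -1.993363, -1.331423)
  Y <- Y + (h/6)(k1 + 2k2 + 2k3 + k4): x = -0.1091, y = -1.0580, dx/dtau = -1.1861, dy/dtau = -0.6533
step 3:
  k1: at (x, y) = (-0.109068, -1.057984), (dx/dtau, dy/dtau) = (-1.186068, -0.653309); Gamma_xxx = 4.031557, Gamma_xxy = -3.602284, Gamma_xyy = 4.460973, Gamma_yxx = 4.302079, Gamma_yxy = -3.844001, Gamma_yyy = 2.898229; k1 = (-1.186068, -0.653309, -1.992825, -1.331786)
  k2: at (x, y) = (-0.138720, -1.074317), (dx/dtau, dy/dtau) = (-1.235889, -0.686604); Gamma_xxx = 4.172171, Gamma_xxy = -3.935798, Gamma_xyy = 4.977948, Gamma_yxx = 4.248701, Gamma_yxy = -4.007992, Gamma_yyy = 3.237107; k2 = (-1.235889, -0.686604, -2.039819, -1.213514)
  k3: at (x, y) = (-0.139965, -1.075150), (dx/dtau, dy/dtau) = (-1.237063, -0.683647); Gamma_xxx = 4.177504, Gamma_xxy = -3.950007, Gamma_xyy = 5.001066, Gamma_yxx = 4.245494, Gamma_yxy = -4.014294, Gamma_yyy = 3.251601; k3 = (-1.237063, -0.683647, -2.049148, -1.226804)
  k4: at (x, y) = (-0.170921, -1.092167), (dx/dtau, dy/dtau) = (-1.288525, -0.714649); Gamma_xxx = 4.314119, Gamma_xxy = -4.303478, Gamma_xyy = 5.580841, Gamma_yxx = 4.185206, Gamma_yxy = -4.174884, Gamma_yyy = 3.611545; k4 = (-1.288525, -0.714649, -2.087326, -1.104357)
  Y <- Y + (h/6)(k1 + 2k2 + 2k3 + k4): x = -0.1709, y = -1.0922, dx/dtau = -1.2882, dy/dtau = -0.7143
step 4:
  k1: at (x, y) = (-0.170906, -1.092222), (dx/dtau, dy/dtau) = (-1.288219, -0.714282); Gamma_xxx = 4.313879, Gamma_xxy = -4.303320, Gamma_xyy = 5.580805, Gamma_yxx = 4.184871, Gamma_yxy = -4.174628, Gamma_yyy = 3.611401; k1 = (-1.288219, -0.714282, -2.086820, -1.104774)
  k2: at (x, y) = (-0.203111, -1.110079), (dx/dtau, dy/dtau) = (-1.340389, -0.741902); Gamma_xxx = 4.444723, Gamma_xxy = -4.674741, Gamma_xyy = 6.225284, Gamma_yxx = 4.116811, Gamma_yxy = -4.329860, Gamma_yyy = 3.990447; k2 = (-1.340389, -0.741902, -2.114618, -0.981309)
  k3: at (x, y) = (-0.204415, -1.110769), (dx/dtau, dy/dtau) = (-1.341084, -0.738815); Gamma_xxx = 4.449881, Gamma_xxy = -4.689830, Gamma_xyy = 6.252098, Gamma_yxx = 4.114151, Gamma_yxy = -4.335996, Gamma_yyy = 4.005854; k3 = (-1.341084, -0.738815, -2.122342, -0.993588)
  k4: at (x, y) = (-0.237960, -1.129162), (dx/dtau, dy/dtau) = (-1.394336, -0.763962); Gamma_xxx = 4.574453, Gamma_xxy = -5.078684, Gamma_xyy = 6.966597, Gamma_yxx = 4.039970, Gamma_yxy = -4.485286, Gamma_yyy = 4.403467; k4 = (-1.394336, -0.763962, -2.139667, -0.868799)
  Y <- Y + (h/6)(k1 + 2k2 + 2k3 + k4): x = -0.2380, y = -1.1292, dx/dtau = -1.3941, dy/dtau = -0.7636


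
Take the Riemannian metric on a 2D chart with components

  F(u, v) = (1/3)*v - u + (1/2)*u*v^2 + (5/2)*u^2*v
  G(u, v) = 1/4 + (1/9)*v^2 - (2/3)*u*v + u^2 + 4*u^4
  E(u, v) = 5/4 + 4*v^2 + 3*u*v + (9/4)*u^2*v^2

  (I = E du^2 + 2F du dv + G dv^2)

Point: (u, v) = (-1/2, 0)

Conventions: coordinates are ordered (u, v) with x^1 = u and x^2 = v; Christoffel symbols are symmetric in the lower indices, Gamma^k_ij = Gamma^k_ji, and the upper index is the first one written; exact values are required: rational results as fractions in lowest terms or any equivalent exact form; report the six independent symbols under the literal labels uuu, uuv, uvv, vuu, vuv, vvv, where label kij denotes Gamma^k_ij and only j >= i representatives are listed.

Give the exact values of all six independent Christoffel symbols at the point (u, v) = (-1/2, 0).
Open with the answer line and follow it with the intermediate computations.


Answer: Gamma_uuu = 2/11, Gamma_uuv = 3/11, Gamma_uvv = 169/66, Gamma_vuu = -5/11, Gamma_vuv = -24/11, Gamma_vvv = -49/33

E = 5/4, F = 1/2, G = 3/4 at the point
E_u = 0, E_v = -3/2, F_u = -1, F_v = 23/24, G_u = -3, G_v = 1/3
EG - F^2 = 11/16;  g^inv = (16/11) * [[3/4, -1/2], [-1/2, 5/4]]
first-kind symbols [ij,l] = (1/2)(d_i g_jl + d_j g_il - d_l g_ij): [uu,u] = E_u/2 = 0, [uu,v] = F_u - E_v/2 = -1/4, [uv,u] = E_v/2 = -3/4, [uv,v] = G_u/2 = -3/2, [vv,u] = F_v - G_u/2 = 59/24, [vv,v] = G_v/2 = 1/6
Gamma^u_ij = (G*[ij,u] - F*[ij,v])/(EG - F^2), Gamma^v_ij = (E*[ij,v] - F*[ij,u])/(EG - F^2)


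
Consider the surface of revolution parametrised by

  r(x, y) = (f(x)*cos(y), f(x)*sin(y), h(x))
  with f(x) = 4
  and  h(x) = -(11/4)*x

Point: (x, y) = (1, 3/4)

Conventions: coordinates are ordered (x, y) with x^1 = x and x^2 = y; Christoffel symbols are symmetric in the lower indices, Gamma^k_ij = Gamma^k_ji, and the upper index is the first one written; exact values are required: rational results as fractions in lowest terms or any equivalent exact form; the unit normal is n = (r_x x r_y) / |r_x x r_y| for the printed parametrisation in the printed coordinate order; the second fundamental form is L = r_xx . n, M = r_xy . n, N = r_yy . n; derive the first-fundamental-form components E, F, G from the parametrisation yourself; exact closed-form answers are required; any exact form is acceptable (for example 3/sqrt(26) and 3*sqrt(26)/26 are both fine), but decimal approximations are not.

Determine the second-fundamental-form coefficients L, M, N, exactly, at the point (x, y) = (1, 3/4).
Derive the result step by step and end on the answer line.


f = 4, f' = 0, f'' = 0, h' = -11/4, h'' = 0
E = 121/16, F = 0, G = 16; answer radicand W^2 = 121/16
unnormalised second-form numerators: l = 0, m = 0, n = -11; L = l/sqrt(121/16), and similarly M = m/sqrt(W^2), N = n/sqrt(W^2)

Answer: L = 0, M = 0, N = -4


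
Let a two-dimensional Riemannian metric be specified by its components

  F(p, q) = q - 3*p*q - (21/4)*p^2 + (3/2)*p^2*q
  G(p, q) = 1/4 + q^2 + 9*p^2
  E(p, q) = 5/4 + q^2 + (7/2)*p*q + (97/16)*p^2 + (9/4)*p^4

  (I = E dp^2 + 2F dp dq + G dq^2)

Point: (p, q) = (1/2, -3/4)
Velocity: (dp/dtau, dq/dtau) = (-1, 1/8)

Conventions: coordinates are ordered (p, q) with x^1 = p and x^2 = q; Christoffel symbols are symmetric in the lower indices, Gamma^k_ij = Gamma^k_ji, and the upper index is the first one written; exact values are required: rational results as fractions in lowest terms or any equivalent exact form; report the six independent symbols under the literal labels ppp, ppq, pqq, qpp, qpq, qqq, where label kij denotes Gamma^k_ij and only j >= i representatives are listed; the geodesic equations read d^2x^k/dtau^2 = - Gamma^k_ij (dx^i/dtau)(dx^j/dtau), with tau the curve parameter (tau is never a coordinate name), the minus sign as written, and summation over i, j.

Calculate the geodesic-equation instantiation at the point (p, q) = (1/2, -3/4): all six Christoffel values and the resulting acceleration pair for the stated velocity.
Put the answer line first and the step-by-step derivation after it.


Answer: Gamma_ppp = 1850/5241, Gamma_ppq = 6008/5241, Gamma_pqq = -15440/5241, Gamma_qpp = -2179/1747, Gamma_qpq = 3364/1747, Gamma_qqq = -2476/1747; accelerations (d^2p/dtau^2, d^2q/dtau^2) = (-427/20964, 48939/27952)

E = 69/32, F = -39/32, G = 49/16 at the point
E_p = 73/16, E_q = 1/4, F_p = -33/8, F_q = -1/8, G_p = 9, G_q = -3/2
EG - F^2 = 5241/1024;  g^inv = (1024/5241) * [[49/16, 39/32], [39/32, 69/32]]
first-kind symbols [ij,l] = (1/2)(d_i g_jl + d_j g_il - d_l g_ij): [pp,p] = E_p/2 = 73/32, [pp,q] = F_p - E_q/2 = -17/4, [pq,p] = E_q/2 = 1/8, [pq,q] = G_p/2 = 9/2, [qq,p] = F_q - G_p/2 = -37/8, [qq,q] = G_q/2 = -3/4
Gamma^p_ij = (G*[ij,p] - F*[ij,q])/(EG - F^2), Gamma^q_ij = (E*[ij,q] - F*[ij,p])/(EG - F^2)
Gamma_ppp = 1850/5241, Gamma_ppq = 6008/5241, Gamma_pqq = -15440/5241, Gamma_qpp = -2179/1747, Gamma_qpq = 3364/1747, Gamma_qqq = -2476/1747
d^2p/dtau^2 = -(Gamma_ppp*(-1)^2 + 2*Gamma_ppq*(-1)*(1/8) + Gamma_pqq*(1/8)^2) = -427/20964
d^2q/dtau^2 = -(Gamma_qpp*(-1)^2 + 2*Gamma_qpq*(-1)*(1/8) + Gamma_qqq*(1/8)^2) = 48939/27952


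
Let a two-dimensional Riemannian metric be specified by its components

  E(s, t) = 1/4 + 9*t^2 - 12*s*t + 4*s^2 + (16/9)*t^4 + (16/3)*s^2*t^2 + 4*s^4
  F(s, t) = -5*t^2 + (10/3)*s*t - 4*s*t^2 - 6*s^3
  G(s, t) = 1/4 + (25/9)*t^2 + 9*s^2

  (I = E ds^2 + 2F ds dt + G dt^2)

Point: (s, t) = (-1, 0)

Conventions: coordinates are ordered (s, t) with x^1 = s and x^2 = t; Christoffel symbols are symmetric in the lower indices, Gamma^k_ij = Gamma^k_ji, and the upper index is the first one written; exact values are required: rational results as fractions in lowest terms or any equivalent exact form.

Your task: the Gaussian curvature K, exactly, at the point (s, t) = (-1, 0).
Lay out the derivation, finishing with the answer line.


E = 33/4, F = 6, G = 37/4, EG - F^2 = 645/16 at the point
E_s = -24, E_t = 12, F_s = -18, F_t = -10/3, G_s = -18, G_t = 0
E_tt = 86/3, F_st = 10/3, G_ss = 18
Brioschi: K = (det M1 - det M2) / (EG - F^2)^2 with the standard first/second-derivative matrices M1, M2.
M1 = [[-E_tt/2 + F_st - G_ss/2, E_s/2, F_s - E_t/2], [F_t - G_s/2, E, F], [G_t/2, F, G]] = [[-20, -12, -24], [17/3, 33/4, 6], [0, 6, 37/4]]; det M1 = -3973/4
M2 = [[0, E_t/2, G_s/2], [E_t/2, E, F], [G_s/2, F, G]] = [[0, 6, -9], [6, 33/4, 6], [-9, 6, 37/4]]; det M2 = -6597/4
det M1 - det M2 = 656; K = 656 / (645/16)^2 = 167936/416025

Answer: K = 167936/416025


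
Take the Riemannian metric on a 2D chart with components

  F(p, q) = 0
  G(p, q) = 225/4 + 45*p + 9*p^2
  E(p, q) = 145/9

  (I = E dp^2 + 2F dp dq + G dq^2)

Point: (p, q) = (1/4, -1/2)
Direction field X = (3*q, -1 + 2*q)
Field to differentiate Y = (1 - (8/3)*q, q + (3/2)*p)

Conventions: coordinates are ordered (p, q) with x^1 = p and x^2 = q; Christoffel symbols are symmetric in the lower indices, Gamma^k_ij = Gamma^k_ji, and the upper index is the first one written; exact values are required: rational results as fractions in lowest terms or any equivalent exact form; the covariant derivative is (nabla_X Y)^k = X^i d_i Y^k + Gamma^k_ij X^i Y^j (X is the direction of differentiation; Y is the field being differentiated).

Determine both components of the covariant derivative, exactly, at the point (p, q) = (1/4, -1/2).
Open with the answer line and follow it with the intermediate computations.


Answer: (nabla_X Y)^p = 34447/6960, (nabla_X Y)^q = -194/33

E = 145/9, F = 0, G = 1089/16 at the point
E_p = 0, E_q = 0, F_p = 0, F_q = 0, G_p = 99/2, G_q = 0
EG - F^2 = 17545/16;  g^inv = (16/17545) * [[1089/16, 0], [0, 145/9]]
first-kind symbols [ij,l] = (1/2)(d_i g_jl + d_j g_il - d_l g_ij): [pp,p] = E_p/2 = 0, [pp,q] = F_p - E_q/2 = 0, [pq,p] = E_q/2 = 0, [pq,q] = G_p/2 = 99/4, [qq,p] = F_q - G_p/2 = -99/4, [qq,q] = G_q/2 = 0
Gamma^p_ij = (G*[ij,p] - F*[ij,q])/(EG - F^2), Gamma^q_ij = (E*[ij,q] - F*[ij,p])/(EG - F^2)
Gamma_ppp = 0, Gamma_ppq = 0, Gamma_pqq = -891/580, Gamma_qpp = 0, Gamma_qpq = 4/11, Gamma_qqq = 0
X = (-3/2, -2), Y = (7/3, -1/8) at the point


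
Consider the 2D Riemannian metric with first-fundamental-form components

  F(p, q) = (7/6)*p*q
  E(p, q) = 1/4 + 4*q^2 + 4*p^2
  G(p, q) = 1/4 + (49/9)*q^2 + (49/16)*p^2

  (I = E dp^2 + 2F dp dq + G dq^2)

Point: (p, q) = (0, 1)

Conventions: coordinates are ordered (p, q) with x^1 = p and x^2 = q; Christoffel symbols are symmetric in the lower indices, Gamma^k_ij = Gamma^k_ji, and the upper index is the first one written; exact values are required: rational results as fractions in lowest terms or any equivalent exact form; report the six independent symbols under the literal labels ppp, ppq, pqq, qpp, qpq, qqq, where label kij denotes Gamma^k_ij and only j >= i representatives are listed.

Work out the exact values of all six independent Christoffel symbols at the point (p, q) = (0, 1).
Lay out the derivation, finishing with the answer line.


E = 17/4, F = 0, G = 205/36 at the point
E_p = 0, E_q = 8, F_p = 7/6, F_q = 0, G_p = 0, G_q = 98/9
EG - F^2 = 3485/144;  g^inv = (144/3485) * [[205/36, 0], [0, 17/4]]
first-kind symbols [ij,l] = (1/2)(d_i g_jl + d_j g_il - d_l g_ij): [pp,p] = E_p/2 = 0, [pp,q] = F_p - E_q/2 = -17/6, [pq,p] = E_q/2 = 4, [pq,q] = G_p/2 = 0, [qq,p] = F_q - G_p/2 = 0, [qq,q] = G_q/2 = 49/9
Gamma^p_ij = (G*[ij,p] - F*[ij,q])/(EG - F^2), Gamma^q_ij = (E*[ij,q] - F*[ij,p])/(EG - F^2)

Answer: Gamma_ppp = 0, Gamma_ppq = 16/17, Gamma_pqq = 0, Gamma_qpp = -102/205, Gamma_qpq = 0, Gamma_qqq = 196/205


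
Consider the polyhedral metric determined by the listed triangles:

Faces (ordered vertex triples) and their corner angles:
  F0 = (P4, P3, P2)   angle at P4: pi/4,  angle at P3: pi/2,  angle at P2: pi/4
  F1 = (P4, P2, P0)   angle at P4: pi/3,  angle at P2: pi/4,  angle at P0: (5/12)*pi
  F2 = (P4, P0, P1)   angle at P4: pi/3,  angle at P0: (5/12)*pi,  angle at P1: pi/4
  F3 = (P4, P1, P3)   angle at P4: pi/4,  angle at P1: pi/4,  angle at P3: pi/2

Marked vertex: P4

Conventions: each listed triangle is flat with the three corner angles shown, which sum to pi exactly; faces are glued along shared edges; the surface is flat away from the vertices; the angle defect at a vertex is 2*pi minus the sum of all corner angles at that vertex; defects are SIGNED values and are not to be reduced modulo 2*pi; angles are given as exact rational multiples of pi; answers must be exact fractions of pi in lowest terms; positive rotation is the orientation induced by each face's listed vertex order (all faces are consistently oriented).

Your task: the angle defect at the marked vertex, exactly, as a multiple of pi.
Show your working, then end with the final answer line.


Sum of corner angles at P4: (7/6)*pi
defect = 2*pi - (7/6)*pi

Answer: defect(P4) = (5/6)*pi


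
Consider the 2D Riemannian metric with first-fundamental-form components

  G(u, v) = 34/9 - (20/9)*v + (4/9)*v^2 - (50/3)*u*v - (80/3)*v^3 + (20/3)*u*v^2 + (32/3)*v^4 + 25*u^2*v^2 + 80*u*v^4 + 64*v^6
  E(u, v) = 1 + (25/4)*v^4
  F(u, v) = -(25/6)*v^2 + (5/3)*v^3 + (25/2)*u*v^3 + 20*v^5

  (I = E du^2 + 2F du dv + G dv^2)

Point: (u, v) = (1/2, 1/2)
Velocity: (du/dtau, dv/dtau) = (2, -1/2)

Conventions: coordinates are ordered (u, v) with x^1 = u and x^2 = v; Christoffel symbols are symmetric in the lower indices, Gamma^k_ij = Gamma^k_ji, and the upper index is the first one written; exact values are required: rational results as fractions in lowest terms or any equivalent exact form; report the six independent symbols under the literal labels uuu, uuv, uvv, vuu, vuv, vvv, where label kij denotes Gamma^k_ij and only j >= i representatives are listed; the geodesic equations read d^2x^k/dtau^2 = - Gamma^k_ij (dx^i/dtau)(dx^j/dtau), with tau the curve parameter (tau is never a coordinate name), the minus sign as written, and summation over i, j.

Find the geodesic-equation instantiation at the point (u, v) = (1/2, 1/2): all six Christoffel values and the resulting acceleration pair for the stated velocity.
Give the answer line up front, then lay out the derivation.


Answer: Gamma_uuu = 0, Gamma_uuv = 180/257, Gamma_uvv = 660/257, Gamma_vuu = 0, Gamma_vuv = 264/257, Gamma_vvv = 968/257; accelerations (d^2u/dtau^2, d^2v/dtau^2) = (195/257, 286/257)

E = 89/64, F = 55/96, G = 265/144 at the point
E_u = 0, E_v = 25/8, F_u = 25/16, F_v = 385/48, G_u = 55/12, G_v = 605/36
EG - F^2 = 1285/576;  g^inv = (576/1285) * [[265/144, -55/96], [-55/96, 89/64]]
first-kind symbols [ij,l] = (1/2)(d_i g_jl + d_j g_il - d_l g_ij): [uu,u] = E_u/2 = 0, [uu,v] = F_u - E_v/2 = 0, [uv,u] = E_v/2 = 25/16, [uv,v] = G_u/2 = 55/24, [vv,u] = F_v - G_u/2 = 275/48, [vv,v] = G_v/2 = 605/72
Gamma^u_ij = (G*[ij,u] - F*[ij,v])/(EG - F^2), Gamma^v_ij = (E*[ij,v] - F*[ij,u])/(EG - F^2)
Gamma_uuu = 0, Gamma_uuv = 180/257, Gamma_uvv = 660/257, Gamma_vuu = 0, Gamma_vuv = 264/257, Gamma_vvv = 968/257
d^2u/dtau^2 = -(Gamma_uuu*(2)^2 + 2*Gamma_uuv*(2)*(-1/2) + Gamma_uvv*(-1/2)^2) = 195/257
d^2v/dtau^2 = -(Gamma_vuu*(2)^2 + 2*Gamma_vuv*(2)*(-1/2) + Gamma_vvv*(-1/2)^2) = 286/257


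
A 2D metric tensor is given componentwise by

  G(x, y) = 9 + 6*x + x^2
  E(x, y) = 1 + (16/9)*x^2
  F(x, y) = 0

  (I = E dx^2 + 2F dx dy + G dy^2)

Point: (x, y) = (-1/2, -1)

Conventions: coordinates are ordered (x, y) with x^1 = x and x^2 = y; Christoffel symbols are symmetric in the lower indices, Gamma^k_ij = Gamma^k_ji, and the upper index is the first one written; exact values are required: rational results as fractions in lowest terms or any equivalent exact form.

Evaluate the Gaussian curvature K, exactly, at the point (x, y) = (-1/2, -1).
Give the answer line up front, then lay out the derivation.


Answer: K = -144/845

E = 13/9, F = 0, G = 25/4, EG - F^2 = 325/36 at the point
E_x = -16/9, E_y = 0, F_x = 0, F_y = 0, G_x = 5, G_y = 0
E_yy = 0, F_xy = 0, G_xx = 2
Compute both Brioschi determinants and normalise by (EG - F^2)^2.
M1 = [[-E_yy/2 + F_xy - G_xx/2, E_x/2, F_x - E_y/2], [F_y - G_x/2, E, F], [G_y/2, F, G]] = [[-1, -8/9, 0], [-5/2, 13/9, 0], [0, 0, 25/4]]; det M1 = -275/12
M2 = [[0, E_y/2, G_x/2], [E_y/2, E, F], [G_x/2, F, G]] = [[0, 0, 5/2], [0, 13/9, 0], [5/2, 0, 25/4]]; det M2 = -325/36
det M1 - det M2 = -125/9; K = -125/9 / (325/36)^2 = -144/845


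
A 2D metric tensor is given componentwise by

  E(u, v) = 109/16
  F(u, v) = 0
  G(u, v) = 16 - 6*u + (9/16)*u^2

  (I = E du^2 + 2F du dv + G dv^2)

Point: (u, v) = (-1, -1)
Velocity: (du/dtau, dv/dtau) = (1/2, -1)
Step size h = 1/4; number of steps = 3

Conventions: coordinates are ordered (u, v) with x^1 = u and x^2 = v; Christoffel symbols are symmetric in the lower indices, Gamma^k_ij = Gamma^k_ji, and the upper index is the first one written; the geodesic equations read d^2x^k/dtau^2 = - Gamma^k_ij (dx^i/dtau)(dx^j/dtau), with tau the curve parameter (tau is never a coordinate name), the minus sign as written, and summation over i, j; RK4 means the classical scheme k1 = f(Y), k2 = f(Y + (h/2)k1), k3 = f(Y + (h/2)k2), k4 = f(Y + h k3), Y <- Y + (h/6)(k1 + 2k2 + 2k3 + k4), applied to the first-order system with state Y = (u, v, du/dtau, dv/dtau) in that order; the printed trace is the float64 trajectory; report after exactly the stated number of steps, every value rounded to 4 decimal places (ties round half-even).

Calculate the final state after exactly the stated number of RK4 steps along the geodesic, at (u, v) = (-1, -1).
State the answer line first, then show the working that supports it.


Answer: u = -0.7793, v = -1.7837, du/dtau = 0.0810, dv/dtau = -1.0735

f(Y) = (du/dtau, dv/dtau, -Gamma^u_ij Y'^i Y'^j, -Gamma^v_ij Y'^i Y'^j) with the Gammas evaluated at the stage position; h = 0.250000; intermediate values shown to 6 dp
step 0: u = -1.0000, v = -1.0000, du/dtau = 0.5000, dv/dtau = -1.0000
step 1:
  k1: at (u, v) = (-1.000000, -1.000000), (du/dtau, dv/dtau) = (0.500000, -1.000000); Gamma_uuu = 0.000000, Gamma_uuv = 0.000000, Gamma_uvv = 0.522936, Gamma_vuu = 0.000000, Gamma_vuv = -0.157895, Gamma_vvv = 0.000000; k1 = (0.500000, -1.000000, -0.522936, -0.157895)
  k2: at (u, v) = (-0.937500, -1.125000), (du/dtau, dv/dtau) = (0.434633, -1.019737); Gamma_uuu = 0.000000, Gamma_uuv = 0.000000, Gamma_uvv = 0.517775, Gamma_vuu = 0.000000, Gamma_vuv = -0.159468, Gamma_vvv = 0.000000; k2 = (0.434633, -1.019737, -0.538415, -0.141356)
  k3: at (u, v) = (-0.945671, -1.127467), (du/dtau, dv/dtau) = (0.432698, -1.017670); Gamma_uuu = 0.000000, Gamma_uuv = 0.000000, Gamma_uvv = 0.518450, Gamma_vuu = 0.000000, Gamma_vuv = -0.159261, Gamma_vvv = 0.000000; k3 = (0.432698, -1.017670, -0.536933, -0.140259)
  k4: at (u, v) = (-0.891825, -1.254417), (du/dtau, dv/dtau) = (0.365767, -1.035065); Gamma_uuu = 0.000000, Gamma_uuv = 0.000000, Gamma_uvv = 0.514004, Gamma_vuu = 0.000000, Gamma_vuv = -0.160638, Gamma_vvv = 0.000000; k4 = (0.365767, -1.035065, -0.550683, -0.121633)
  Y <- Y + (h/6)(k1 + 2k2 + 2k3 + k4): u = -0.8916, v = -1.2546, du/dtau = 0.3657, dv/dtau = -1.0351
step 2:
  k1: at (u, v) = (-0.891649, -1.254578), (du/dtau, dv/dtau) = (0.365653, -1.035115); Gamma_uuu = 0.000000, Gamma_uuv = 0.000000, Gamma_uvv = 0.513989, Gamma_vuu = 0.000000, Gamma_vuv = -0.160643, Gamma_vvv = 0.000000; k1 = (0.365653, -1.035115, -0.550721, -0.121605)
  k2: at (u, v) = (-0.845942, -1.383968), (du/dtau, dv/dtau) = (0.296813, -1.050316); Gamma_uuu = 0.000000, Gamma_uuv = 0.000000, Gamma_uvv = 0.510215, Gamma_vuu = 0.000000, Gamma_vuv = -0.161831, Gamma_vvv = 0.000000; k2 = (0.296813, -1.050316, -0.562851, -0.100901)
  k3: at (u, v) = (-0.854547, -1.385868), (du/dtau, dv/dtau) = (0.295297, -1.047728); Gamma_uuu = 0.000000, Gamma_uuv = 0.000000, Gamma_uvv = 0.510926, Gamma_vuu = 0.000000, Gamma_vuv = -0.161606, Gamma_vvv = 0.000000; k3 = (0.295297, -1.047728, -0.560860, -0.099999)
  k4: at (u, v) = (-0.817825, -1.516510), (du/dtau, dv/dtau) = (0.225438, -1.060115); Gamma_uuu = 0.000000, Gamma_uuv = 0.000000, Gamma_uvv = 0.507894, Gamma_vuu = 0.000000, Gamma_vuv = -0.162571, Gamma_vvv = 0.000000; k4 = (0.225438, -1.060115, -0.570793, -0.077706)
  Y <- Y + (h/6)(k1 + 2k2 + 2k3 + k4): u = -0.8177, v = -1.5167, du/dtau = 0.2253, dv/dtau = -1.0602
step 3:
  k1: at (u, v) = (-0.817677, -1.516716), (du/dtau, dv/dtau) = (0.225281, -1.060161); Gamma_uuu = 0.000000, Gamma_uuv = 0.000000, Gamma_uvv = 0.507882, Gamma_vuu = 0.000000, Gamma_vuv = -0.162575, Gamma_vvv = 0.000000; k1 = (0.225281, -1.060161, -0.570829, -0.077657)
  k2: at (u, v) = (-0.789517, -1.649237), (du/dtau, dv/dtau) = (0.153928, -1.069868); Gamma_uuu = 0.000000, Gamma_uuv = 0.000000, Gamma_uvv = 0.505556, Gamma_vuu = 0.000000, Gamma_vuv = -0.163323, Gamma_vvv = 0.000000; k2 = (0.153928, -1.069868, -0.578669, -0.053793)
  k3: at (u, v) = (-0.798436, -1.650450), (du/dtau, dv/dtau) = (0.152948, -1.066885); Gamma_uuu = 0.000000, Gamma_uuv = 0.000000, Gamma_uvv = 0.506293, Gamma_vuu = 0.000000, Gamma_vuv = -0.163085, Gamma_vvv = 0.000000; k3 = (0.152948, -1.066885, -0.576285, -0.053224)
  k4: at (u, v) = (-0.779441, -1.783438), (du/dtau, dv/dtau) = (0.081210, -1.073467); Gamma_uuu = 0.000000, Gamma_uuv = 0.000000, Gamma_uvv = 0.504724, Gamma_vuu = 0.000000, Gamma_vuv = -0.163592, Gamma_vvv = 0.000000; k4 = (0.081210, -1.073467, -0.581610, -0.028523)
  Y <- Y + (h/6)(k1 + 2k2 + 2k3 + k4): u = -0.7793, v = -1.7837, du/dtau = 0.0810, dv/dtau = -1.0735


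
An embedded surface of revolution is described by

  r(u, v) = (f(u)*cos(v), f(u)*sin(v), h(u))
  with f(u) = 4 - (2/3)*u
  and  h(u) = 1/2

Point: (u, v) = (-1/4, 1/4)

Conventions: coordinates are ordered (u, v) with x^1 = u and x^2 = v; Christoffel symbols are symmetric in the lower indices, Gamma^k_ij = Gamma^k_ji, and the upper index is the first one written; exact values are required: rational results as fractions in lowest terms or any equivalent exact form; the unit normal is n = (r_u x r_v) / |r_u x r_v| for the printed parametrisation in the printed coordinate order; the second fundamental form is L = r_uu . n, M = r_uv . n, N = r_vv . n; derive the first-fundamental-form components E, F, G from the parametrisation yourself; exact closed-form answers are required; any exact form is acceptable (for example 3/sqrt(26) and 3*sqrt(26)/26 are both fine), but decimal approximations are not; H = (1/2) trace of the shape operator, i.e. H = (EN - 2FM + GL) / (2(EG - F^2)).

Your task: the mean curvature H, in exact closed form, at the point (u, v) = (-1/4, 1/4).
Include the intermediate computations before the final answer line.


f = 25/6, f' = -2/3, f'' = 0, h' = 0, h'' = 0
E = 4/9, F = 0, G = 625/36; answer radicand W^2 = 4/9
unnormalised second-form numerators: l = 0, m = 0, n = 0; L = l/sqrt(4/9), and similarly M = m/sqrt(W^2), N = n/sqrt(W^2)
H = (E*n - 2*F*m + G*l) / (2*(EG - F^2)*sqrt(W^2)); E*n - 2*F*m + G*l = 0, EG - F^2 = 625/81, so H = (0)/sqrt(4/9)

Answer: H = 0


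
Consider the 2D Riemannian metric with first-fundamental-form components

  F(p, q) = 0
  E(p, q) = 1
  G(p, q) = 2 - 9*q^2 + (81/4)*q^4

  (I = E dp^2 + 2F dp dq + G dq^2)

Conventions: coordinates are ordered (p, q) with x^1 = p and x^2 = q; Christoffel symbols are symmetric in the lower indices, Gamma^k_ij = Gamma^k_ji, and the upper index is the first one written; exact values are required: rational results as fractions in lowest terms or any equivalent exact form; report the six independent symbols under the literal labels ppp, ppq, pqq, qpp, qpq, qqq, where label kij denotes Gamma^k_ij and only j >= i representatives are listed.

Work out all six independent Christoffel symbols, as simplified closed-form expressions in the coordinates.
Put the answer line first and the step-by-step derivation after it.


Answer: Gamma_ppp = 0, Gamma_ppq = 0, Gamma_pqq = 0, Gamma_qpp = 0, Gamma_qpq = 0, Gamma_qqq = (162*q^3 - 36*q)/(81*q^4 - 36*q^2 + 8)

E = 1; F = 0; G = 2 - 9*q^2 + (81/4)*q^4
Gamma^k_ij = (1/2) g^{kl} (d_i g_jl + d_j g_il - d_l g_ij), with g^inv = (1/(EG-F^2)) [[G, -F], [-F, E]]
first partials: E_p = 0, E_q = 0, F_p = 0, F_q = 0, G_p = 0, G_q = -18*q + 81*q^3
D = EG - F^2 = 2 - 9*q^2 + (81/4)*q^4
expanded: Gamma^p_pp = (G E_p - 2F F_p + F E_q)/(2D), Gamma^p_pq = (G E_q - F G_p)/(2D), Gamma^p_qq = (2G F_q - G G_p - F G_q)/(2D), Gamma^q_pp = (2E F_p - E E_q - F E_p)/(2D), Gamma^q_pq = (E G_p - F E_q)/(2D), Gamma^q_qq = (E G_q - 2F F_q + F G_p)/(2D); substitute and cancel common factors


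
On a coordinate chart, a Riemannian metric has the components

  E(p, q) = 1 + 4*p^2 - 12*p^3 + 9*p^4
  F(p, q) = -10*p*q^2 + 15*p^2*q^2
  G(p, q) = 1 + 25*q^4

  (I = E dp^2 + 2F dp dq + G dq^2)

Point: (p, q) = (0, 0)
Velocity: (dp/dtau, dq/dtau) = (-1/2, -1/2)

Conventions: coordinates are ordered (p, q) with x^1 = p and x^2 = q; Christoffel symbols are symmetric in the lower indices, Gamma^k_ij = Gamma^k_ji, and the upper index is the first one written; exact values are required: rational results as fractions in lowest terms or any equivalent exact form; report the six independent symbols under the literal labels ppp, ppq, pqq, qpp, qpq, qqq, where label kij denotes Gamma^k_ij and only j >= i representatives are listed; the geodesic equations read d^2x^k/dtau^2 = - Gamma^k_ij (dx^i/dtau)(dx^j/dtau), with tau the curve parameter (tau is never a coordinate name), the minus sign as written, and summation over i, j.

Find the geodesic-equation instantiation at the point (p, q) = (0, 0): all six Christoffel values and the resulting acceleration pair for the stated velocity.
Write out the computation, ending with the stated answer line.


E = 1, F = 0, G = 1 at the point
E_p = 0, E_q = 0, F_p = 0, F_q = 0, G_p = 0, G_q = 0
EG - F^2 = 1;  g^inv = (1) * [[1, 0], [0, 1]]
first-kind symbols [ij,l] = (1/2)(d_i g_jl + d_j g_il - d_l g_ij): [pp,p] = E_p/2 = 0, [pp,q] = F_p - E_q/2 = 0, [pq,p] = E_q/2 = 0, [pq,q] = G_p/2 = 0, [qq,p] = F_q - G_p/2 = 0, [qq,q] = G_q/2 = 0
Gamma^p_ij = (G*[ij,p] - F*[ij,q])/(EG - F^2), Gamma^q_ij = (E*[ij,q] - F*[ij,p])/(EG - F^2)
Gamma_ppp = 0, Gamma_ppq = 0, Gamma_pqq = 0, Gamma_qpp = 0, Gamma_qpq = 0, Gamma_qqq = 0
d^2p/dtau^2 = -(Gamma_ppp*(-1/2)^2 + 2*Gamma_ppq*(-1/2)*(-1/2) + Gamma_pqq*(-1/2)^2) = 0
d^2q/dtau^2 = -(Gamma_qpp*(-1/2)^2 + 2*Gamma_qpq*(-1/2)*(-1/2) + Gamma_qqq*(-1/2)^2) = 0

Answer: Gamma_ppp = 0, Gamma_ppq = 0, Gamma_pqq = 0, Gamma_qpp = 0, Gamma_qpq = 0, Gamma_qqq = 0; accelerations (d^2p/dtau^2, d^2q/dtau^2) = (0, 0)


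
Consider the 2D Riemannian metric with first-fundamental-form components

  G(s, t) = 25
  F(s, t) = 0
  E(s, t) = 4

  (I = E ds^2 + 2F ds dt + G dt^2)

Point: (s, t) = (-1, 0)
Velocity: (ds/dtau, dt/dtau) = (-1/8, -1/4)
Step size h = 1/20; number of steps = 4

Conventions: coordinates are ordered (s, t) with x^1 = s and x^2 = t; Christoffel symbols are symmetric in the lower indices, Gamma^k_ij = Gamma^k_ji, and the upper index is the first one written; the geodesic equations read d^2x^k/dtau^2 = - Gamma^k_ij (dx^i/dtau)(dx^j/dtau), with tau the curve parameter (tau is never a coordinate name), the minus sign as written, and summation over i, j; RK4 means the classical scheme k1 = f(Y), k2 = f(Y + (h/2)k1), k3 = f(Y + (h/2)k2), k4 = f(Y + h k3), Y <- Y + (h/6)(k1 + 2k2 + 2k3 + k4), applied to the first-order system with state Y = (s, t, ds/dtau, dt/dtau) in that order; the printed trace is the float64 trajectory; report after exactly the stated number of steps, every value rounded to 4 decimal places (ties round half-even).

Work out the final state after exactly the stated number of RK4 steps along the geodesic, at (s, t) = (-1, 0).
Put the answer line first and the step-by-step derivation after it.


Answer: s = -1.0250, t = -0.0500, ds/dtau = -0.1250, dt/dtau = -0.2500

f(Y) = (ds/dtau, dt/dtau, -Gamma^s_ij Y'^i Y'^j, -Gamma^t_ij Y'^i Y'^j) with the Gammas evaluated at the stage position; h = 0.050000; intermediate values shown to 6 dp
step 0: s = -1.0000, t = 0.0000, ds/dtau = -0.1250, dt/dtau = -0.2500
step 1:
  k1: at (s, t) = (-1.000000, 0.000000), (ds/dtau, dt/dtau) = (-0.125000, -0.250000); Gamma_sss = 0.000000, Gamma_sst = 0.000000, Gamma_stt = 0.000000, Gamma_tss = 0.000000, Gamma_tst = 0.000000, Gamma_ttt = 0.000000; k1 = (-0.125000, -0.250000, 0.000000, 0.000000)
  k2: at (s, t) = (-1.003125, -0.006250), (ds/dtau, dt/dtau) = (-0.125000, -0.250000); Gamma_sss = 0.000000, Gamma_sst = 0.000000, Gamma_stt = 0.000000, Gamma_tss = 0.000000, Gamma_tst = 0.000000, Gamma_ttt = 0.000000; k2 = (-0.125000, -0.250000, 0.000000, 0.000000)
  k3: at (s, t) = (-1.003125, -0.006250), (ds/dtau, dt/dtau) = (-0.125000, -0.250000); Gamma_sss = 0.000000, Gamma_sst = 0.000000, Gamma_stt = 0.000000, Gamma_tss = 0.000000, Gamma_tst = 0.000000, Gamma_ttt = 0.000000; k3 = (-0.125000, -0.250000, 0.000000, 0.000000)
  k4: at (s, t) = (-1.006250, -0.012500), (ds/dtau, dt/dtau) = (-0.125000, -0.250000); Gamma_sss = 0.000000, Gamma_sst = 0.000000, Gamma_stt = 0.000000, Gamma_tss = 0.000000, Gamma_tst = 0.000000, Gamma_ttt = 0.000000; k4 = (-0.125000, -0.250000, 0.000000, 0.000000)
  Y <- Y + (h/6)(k1 + 2k2 + 2k3 + k4): s = -1.0063, t = -0.0125, ds/dtau = -0.1250, dt/dtau = -0.2500
step 2:
  k1: at (s, t) = (-1.006250, -0.012500), (ds/dtau, dt/dtau) = (-0.125000, -0.250000); Gamma_sss = 0.000000, Gamma_sst = 0.000000, Gamma_stt = 0.000000, Gamma_tss = 0.000000, Gamma_tst = 0.000000, Gamma_ttt = 0.000000; k1 = (-0.125000, -0.250000, 0.000000, 0.000000)
  k2: at (s, t) = (-1.009375, -0.018750), (ds/dtau, dt/dtau) = (-0.125000, -0.250000); Gamma_sss = 0.000000, Gamma_sst = 0.000000, Gamma_stt = 0.000000, Gamma_tss = 0.000000, Gamma_tst = 0.000000, Gamma_ttt = 0.000000; k2 = (-0.125000, -0.250000, 0.000000, 0.000000)
  k3: at (s, t) = (-1.009375, -0.018750), (ds/dtau, dt/dtau) = (-0.125000, -0.250000); Gamma_sss = 0.000000, Gamma_sst = 0.000000, Gamma_stt = 0.000000, Gamma_tss = 0.000000, Gamma_tst = 0.000000, Gamma_ttt = 0.000000; k3 = (-0.125000, -0.250000, 0.000000, 0.000000)
  k4: at (s, t) = (-1.012500, -0.025000), (ds/dtau, dt/dtau) = (-0.125000, -0.250000); Gamma_sss = 0.000000, Gamma_sst = 0.000000, Gamma_stt = 0.000000, Gamma_tss = 0.000000, Gamma_tst = 0.000000, Gamma_ttt = 0.000000; k4 = (-0.125000, -0.250000, 0.000000, 0.000000)
  Y <- Y + (h/6)(k1 + 2k2 + 2k3 + k4): s = -1.0125, t = -0.0250, ds/dtau = -0.1250, dt/dtau = -0.2500
step 3:
  k1: at (s, t) = (-1.012500, -0.025000), (ds/dtau, dt/dtau) = (-0.125000, -0.250000); Gamma_sss = 0.000000, Gamma_sst = 0.000000, Gamma_stt = 0.000000, Gamma_tss = 0.000000, Gamma_tst = 0.000000, Gamma_ttt = 0.000000; k1 = (-0.125000, -0.250000, 0.000000, 0.000000)
  k2: at (s, t) = (-1.015625, -0.031250), (ds/dtau, dt/dtau) = (-0.125000, -0.250000); Gamma_sss = 0.000000, Gamma_sst = 0.000000, Gamma_stt = 0.000000, Gamma_tss = 0.000000, Gamma_tst = 0.000000, Gamma_ttt = 0.000000; k2 = (-0.125000, -0.250000, 0.000000, 0.000000)
  k3: at (s, t) = (-1.015625, -0.031250), (ds/dtau, dt/dtau) = (-0.125000, -0.250000); Gamma_sss = 0.000000, Gamma_sst = 0.000000, Gamma_stt = 0.000000, Gamma_tss = 0.000000, Gamma_tst = 0.000000, Gamma_ttt = 0.000000; k3 = (-0.125000, -0.250000, 0.000000, 0.000000)
  k4: at (s, t) = (-1.018750, -0.037500), (ds/dtau, dt/dtau) = (-0.125000, -0.250000); Gamma_sss = 0.000000, Gamma_sst = 0.000000, Gamma_stt = 0.000000, Gamma_tss = 0.000000, Gamma_tst = 0.000000, Gamma_ttt = 0.000000; k4 = (-0.125000, -0.250000, 0.000000, 0.000000)
  Y <- Y + (h/6)(k1 + 2k2 + 2k3 + k4): s = -1.0188, t = -0.0375, ds/dtau = -0.1250, dt/dtau = -0.2500
step 4:
  k1: at (s, t) = (-1.018750, -0.037500), (ds/dtau, dt/dtau) = (-0.125000, -0.250000); Gamma_sss = 0.000000, Gamma_sst = 0.000000, Gamma_stt = 0.000000, Gamma_tss = 0.000000, Gamma_tst = 0.000000, Gamma_ttt = 0.000000; k1 = (-0.125000, -0.250000, 0.000000, 0.000000)
  k2: at (s, t) = (-1.021875, -0.043750), (ds/dtau, dt/dtau) = (-0.125000, -0.250000); Gamma_sss = 0.000000, Gamma_sst = 0.000000, Gamma_stt = 0.000000, Gamma_tss = 0.000000, Gamma_tst = 0.000000, Gamma_ttt = 0.000000; k2 = (-0.125000, -0.250000, 0.000000, 0.000000)
  k3: at (s, t) = (-1.021875, -0.043750), (ds/dtau, dt/dtau) = (-0.125000, -0.250000); Gamma_sss = 0.000000, Gamma_sst = 0.000000, Gamma_stt = 0.000000, Gamma_tss = 0.000000, Gamma_tst = 0.000000, Gamma_ttt = 0.000000; k3 = (-0.125000, -0.250000, 0.000000, 0.000000)
  k4: at (s, t) = (-1.025000, -0.050000), (ds/dtau, dt/dtau) = (-0.125000, -0.250000); Gamma_sss = 0.000000, Gamma_sst = 0.000000, Gamma_stt = 0.000000, Gamma_tss = 0.000000, Gamma_tst = 0.000000, Gamma_ttt = 0.000000; k4 = (-0.125000, -0.250000, 0.000000, 0.000000)
  Y <- Y + (h/6)(k1 + 2k2 + 2k3 + k4): s = -1.0250, t = -0.0500, ds/dtau = -0.1250, dt/dtau = -0.2500
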